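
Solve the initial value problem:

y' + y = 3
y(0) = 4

General solution: y = 3 + Ce^(-x)
Applying y(0) = 4: C = 4 - 3 = 1
Particular solution: y = 3 + e^(-x)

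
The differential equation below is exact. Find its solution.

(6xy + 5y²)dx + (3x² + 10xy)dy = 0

Verify exactness: ∂M/∂y = ∂N/∂x ✓
Find F(x,y) such that ∂F/∂x = M, ∂F/∂y = N
Solution: 3x²y + 5xy² = C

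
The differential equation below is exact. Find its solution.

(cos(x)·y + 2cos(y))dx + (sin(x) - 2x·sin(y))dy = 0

Verify exactness: ∂M/∂y = ∂N/∂x ✓
Find F(x,y) such that ∂F/∂x = M, ∂F/∂y = N
Solution: sin(x)·y + 2x·cos(y) = C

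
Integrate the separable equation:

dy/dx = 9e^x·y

Separating variables and integrating:
ln|y| = 9e^x + C

General solution: y = Ce^(9e^x)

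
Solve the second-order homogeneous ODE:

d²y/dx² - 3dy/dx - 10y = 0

Characteristic equation: r² - 3r - 10 = 0
Roots: r = 5, -2 (distinct real)
General solution: y = C₁e^(5x) + C₂e^(-2x)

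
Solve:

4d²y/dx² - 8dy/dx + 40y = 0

Characteristic equation: 4r² - 8r + 40 = 0
Divide by 4: r² - 2r + 10 = 0
Roots: r = 1 ± 3i (complex conjugates)
General solution: y = e^x(C₁cos(3x) + C₂sin(3x))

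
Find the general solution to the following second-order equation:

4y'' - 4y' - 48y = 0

Characteristic equation: 4r² - 4r - 48 = 0
Divide by 4: r² - r - 12 = 0
Roots: r = 4, -3 (distinct real)
General solution: y = C₁e^(4x) + C₂e^(-3x)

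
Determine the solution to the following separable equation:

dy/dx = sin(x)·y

Separating variables and integrating:
ln|y| = -cos(x) + C

General solution: y = Ce^(-cos(x))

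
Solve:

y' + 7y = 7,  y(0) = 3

General solution: y = 1 + Ce^(-7x)
Applying y(0) = 3: C = 3 - 1 = 2
Particular solution: y = 1 + 2e^(-7x)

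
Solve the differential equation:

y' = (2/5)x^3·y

Separating variables and integrating:
ln|y| = x^4/10 + C

General solution: y = Ce^(x^4/10)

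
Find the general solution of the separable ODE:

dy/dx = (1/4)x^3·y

Separating variables and integrating:
ln|y| = x^4/16 + C

General solution: y = Ce^(x^4/16)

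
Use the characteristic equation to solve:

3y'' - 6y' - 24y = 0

Characteristic equation: 3r² - 6r - 24 = 0
Divide by 3: r² - 2r - 8 = 0
Roots: r = 4, -2 (distinct real)
General solution: y = C₁e^(4x) + C₂e^(-2x)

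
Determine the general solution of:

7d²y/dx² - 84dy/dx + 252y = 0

Characteristic equation: 7r² - 84r + 252 = 0
Divide by 7: r² - 12r + 36 = 0
Factored: (r - 6)² = 0
Repeated root: r = 6
General solution: y = (C₁ + C₂x)e^(6x)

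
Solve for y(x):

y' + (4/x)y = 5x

Using integrating factor method:

General solution: y = (5/6)x^2 + Cx^(-4)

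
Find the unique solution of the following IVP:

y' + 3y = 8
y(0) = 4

General solution: y = 8/3 + Ce^(-3x)
Applying y(0) = 4: C = 4 - 8/3 = 4/3
Particular solution: y = 8/3 + (4/3)e^(-3x)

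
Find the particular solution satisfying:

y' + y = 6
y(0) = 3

General solution: y = 6 + Ce^(-x)
Applying y(0) = 3: C = 3 - 6 = -3
Particular solution: y = 6 - 3e^(-x)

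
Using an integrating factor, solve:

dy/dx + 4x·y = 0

Using integrating factor method:

General solution: y = Ce^(-2x^2)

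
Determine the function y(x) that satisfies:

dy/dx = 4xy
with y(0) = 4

General solution: y = Ce^(2x²)
Applying IC y(0) = 4:
Particular solution: y = 4e^(2x²)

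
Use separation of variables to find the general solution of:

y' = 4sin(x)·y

Separating variables and integrating:
ln|y| = -4cos(x) + C

General solution: y = Ce^(-4cos(x))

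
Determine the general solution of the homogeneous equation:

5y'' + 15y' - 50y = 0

Characteristic equation: 5r² + 15r - 50 = 0
Divide by 5: r² + 3r - 10 = 0
Roots: r = 2, -5 (distinct real)
General solution: y = C₁e^(2x) + C₂e^(-5x)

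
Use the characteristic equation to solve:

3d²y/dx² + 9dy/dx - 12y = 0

Characteristic equation: 3r² + 9r - 12 = 0
Divide by 3: r² + 3r - 4 = 0
Roots: r = 1, -4 (distinct real)
General solution: y = C₁e^x + C₂e^(-4x)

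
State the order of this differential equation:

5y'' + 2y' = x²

The order is 2 (highest derivative is of order 2).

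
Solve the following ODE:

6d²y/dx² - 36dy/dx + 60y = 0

Characteristic equation: 6r² - 36r + 60 = 0
Divide by 6: r² - 6r + 10 = 0
Roots: r = 3 ± i (complex conjugates)
General solution: y = e^(3x)(C₁cos(x) + C₂sin(x))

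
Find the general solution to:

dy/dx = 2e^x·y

Separating variables and integrating:
ln|y| = 2e^x + C

General solution: y = Ce^(2e^x)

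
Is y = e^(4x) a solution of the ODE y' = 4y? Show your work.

Verification:
y = e^(4x)
y' = 4e^(4x)
4y = 4e^(4x)
y' = 4y ✓

Yes, it is a solution.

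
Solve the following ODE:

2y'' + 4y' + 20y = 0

Characteristic equation: 2r² + 4r + 20 = 0
Divide by 2: r² + 2r + 10 = 0
Roots: r = -1 ± 3i (complex conjugates)
General solution: y = e^(-x)(C₁cos(3x) + C₂sin(3x))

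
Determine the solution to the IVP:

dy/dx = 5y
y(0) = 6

General solution: y = Ce^(5x)
Applying IC y(0) = 6:
Particular solution: y = 6e^(5x)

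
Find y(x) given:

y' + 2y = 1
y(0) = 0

General solution: y = 1/2 + Ce^(-2x)
Applying y(0) = 0: C = 0 - 1/2 = -1/2
Particular solution: y = 1/2 - (1/2)e^(-2x)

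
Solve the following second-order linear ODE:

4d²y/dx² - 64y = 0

Characteristic equation: 4r² - 64 = 0
Divide by 4: r² - 16 = 0
Roots: r = 4, -4 (distinct real)
General solution: y = C₁e^(4x) + C₂e^(-4x)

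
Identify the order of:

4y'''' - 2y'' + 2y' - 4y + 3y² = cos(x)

The order is 4 (highest derivative is of order 4).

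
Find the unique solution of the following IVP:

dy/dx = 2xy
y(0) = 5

General solution: y = Ce^(x²)
Applying IC y(0) = 5:
Particular solution: y = 5e^(x²)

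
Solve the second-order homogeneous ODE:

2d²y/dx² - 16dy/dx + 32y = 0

Characteristic equation: 2r² - 16r + 32 = 0
Divide by 2: r² - 8r + 16 = 0
Factored: (r - 4)² = 0
Repeated root: r = 4
General solution: y = (C₁ + C₂x)e^(4x)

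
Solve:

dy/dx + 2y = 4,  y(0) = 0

General solution: y = 2 + Ce^(-2x)
Applying y(0) = 0: C = 0 - 2 = -2
Particular solution: y = 2 - 2e^(-2x)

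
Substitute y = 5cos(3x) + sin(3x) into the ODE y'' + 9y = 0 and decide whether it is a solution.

Verification:
y'' = -45cos(3x) - 9sin(3x)
y'' + 9y = 0 ✓

Yes, it is a solution.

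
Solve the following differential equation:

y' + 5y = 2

Using integrating factor method:

General solution: y = 2/5 + Ce^(-5x)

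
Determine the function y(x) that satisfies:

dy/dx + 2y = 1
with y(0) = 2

General solution: y = 1/2 + Ce^(-2x)
Applying y(0) = 2: C = 2 - 1/2 = 3/2
Particular solution: y = 1/2 + (3/2)e^(-2x)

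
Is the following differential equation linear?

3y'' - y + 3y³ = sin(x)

No. Nonlinear (y³ term)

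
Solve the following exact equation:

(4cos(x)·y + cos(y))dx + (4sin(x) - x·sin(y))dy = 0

Verify exactness: ∂M/∂y = ∂N/∂x ✓
Find F(x,y) such that ∂F/∂x = M, ∂F/∂y = N
Solution: 4sin(x)·y + x·cos(y) = C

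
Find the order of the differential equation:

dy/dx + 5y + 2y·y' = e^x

The order is 1 (highest derivative is of order 1).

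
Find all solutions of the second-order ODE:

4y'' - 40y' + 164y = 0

Characteristic equation: 4r² - 40r + 164 = 0
Divide by 4: r² - 10r + 41 = 0
Roots: r = 5 ± 4i (complex conjugates)
General solution: y = e^(5x)(C₁cos(4x) + C₂sin(4x))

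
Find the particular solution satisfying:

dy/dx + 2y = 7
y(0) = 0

General solution: y = 7/2 + Ce^(-2x)
Applying y(0) = 0: C = 0 - 7/2 = -7/2
Particular solution: y = 7/2 - (7/2)e^(-2x)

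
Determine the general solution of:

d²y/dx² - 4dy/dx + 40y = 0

Characteristic equation: r² - 4r + 40 = 0
Roots: r = 2 ± 6i (complex conjugates)
General solution: y = e^(2x)(C₁cos(6x) + C₂sin(6x))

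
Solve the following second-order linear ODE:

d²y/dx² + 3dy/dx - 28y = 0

Characteristic equation: r² + 3r - 28 = 0
Roots: r = 4, -7 (distinct real)
General solution: y = C₁e^(4x) + C₂e^(-7x)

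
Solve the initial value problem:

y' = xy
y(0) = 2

General solution: y = Ce^(x²/2)
Applying IC y(0) = 2:
Particular solution: y = 2e^(x²/2)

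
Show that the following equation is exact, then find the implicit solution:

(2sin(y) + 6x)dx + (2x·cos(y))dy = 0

Verify exactness: ∂M/∂y = ∂N/∂x ✓
Find F(x,y) such that ∂F/∂x = M, ∂F/∂y = N
Solution: 2x·sin(y) + 3x² = C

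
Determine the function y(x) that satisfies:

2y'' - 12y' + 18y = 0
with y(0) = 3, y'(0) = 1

General solution: y = (C₁ + C₂x)e^(3x)
Repeated root r = 3
Applying ICs: C₁ = 3, C₂ = -8
Particular solution: y = (3 - 8x)e^(3x)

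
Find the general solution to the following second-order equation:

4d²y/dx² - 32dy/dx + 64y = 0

Characteristic equation: 4r² - 32r + 64 = 0
Divide by 4: r² - 8r + 16 = 0
Factored: (r - 4)² = 0
Repeated root: r = 4
General solution: y = (C₁ + C₂x)e^(4x)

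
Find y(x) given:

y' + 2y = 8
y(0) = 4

General solution: y = 4 + Ce^(-2x)
Applying y(0) = 4: C = 4 - 4 = 0
Particular solution: y = 4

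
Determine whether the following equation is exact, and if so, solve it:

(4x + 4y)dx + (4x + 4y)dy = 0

Verify exactness: ∂M/∂y = ∂N/∂x ✓
Find F(x,y) such that ∂F/∂x = M, ∂F/∂y = N
Solution: 2x² + 4xy + 2y² = C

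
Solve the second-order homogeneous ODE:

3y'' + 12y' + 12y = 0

Characteristic equation: 3r² + 12r + 12 = 0
Divide by 3: r² + 4r + 4 = 0
Factored: (r + 2)² = 0
Repeated root: r = -2
General solution: y = (C₁ + C₂x)e^(-2x)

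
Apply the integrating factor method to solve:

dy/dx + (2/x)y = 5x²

Using integrating factor method:

General solution: y = x^3 + Cx^(-2)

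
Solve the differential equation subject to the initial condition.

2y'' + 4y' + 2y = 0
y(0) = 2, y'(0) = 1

General solution: y = (C₁ + C₂x)e^(-x)
Repeated root r = -1
Applying ICs: C₁ = 2, C₂ = 3
Particular solution: y = (2 + 3x)e^(-x)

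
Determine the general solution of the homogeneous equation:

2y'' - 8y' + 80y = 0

Characteristic equation: 2r² - 8r + 80 = 0
Divide by 2: r² - 4r + 40 = 0
Roots: r = 2 ± 6i (complex conjugates)
General solution: y = e^(2x)(C₁cos(6x) + C₂sin(6x))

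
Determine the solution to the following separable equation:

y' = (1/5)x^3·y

Separating variables and integrating:
ln|y| = x^4/20 + C

General solution: y = Ce^(x^4/20)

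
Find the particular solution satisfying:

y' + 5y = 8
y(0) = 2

General solution: y = 8/5 + Ce^(-5x)
Applying y(0) = 2: C = 2 - 8/5 = 2/5
Particular solution: y = 8/5 + (2/5)e^(-5x)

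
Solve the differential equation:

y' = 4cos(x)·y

Separating variables and integrating:
ln|y| = 4sin(x) + C

General solution: y = Ce^(4sin(x))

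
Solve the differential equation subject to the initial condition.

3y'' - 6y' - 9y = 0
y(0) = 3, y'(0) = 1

General solution: y = C₁e^(3x) + C₂e^(-x)
Applying ICs: C₁ = 1, C₂ = 2
Particular solution: y = e^(3x) + 2e^(-x)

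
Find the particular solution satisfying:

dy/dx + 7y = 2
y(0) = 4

General solution: y = 2/7 + Ce^(-7x)
Applying y(0) = 4: C = 4 - 2/7 = 26/7
Particular solution: y = 2/7 + (26/7)e^(-7x)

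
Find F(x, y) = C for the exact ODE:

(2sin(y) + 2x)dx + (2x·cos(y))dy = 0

Verify exactness: ∂M/∂y = ∂N/∂x ✓
Find F(x,y) such that ∂F/∂x = M, ∂F/∂y = N
Solution: 2x·sin(y) + x² = C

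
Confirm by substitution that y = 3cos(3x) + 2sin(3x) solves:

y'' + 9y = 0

Verification:
y'' = -27cos(3x) - 18sin(3x)
y'' + 9y = 0 ✓

Yes, it is a solution.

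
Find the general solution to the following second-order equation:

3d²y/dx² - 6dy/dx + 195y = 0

Characteristic equation: 3r² - 6r + 195 = 0
Divide by 3: r² - 2r + 65 = 0
Roots: r = 1 ± 8i (complex conjugates)
General solution: y = e^x(C₁cos(8x) + C₂sin(8x))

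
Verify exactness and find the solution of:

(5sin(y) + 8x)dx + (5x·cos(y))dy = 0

Verify exactness: ∂M/∂y = ∂N/∂x ✓
Find F(x,y) such that ∂F/∂x = M, ∂F/∂y = N
Solution: 5x·sin(y) + 4x² = C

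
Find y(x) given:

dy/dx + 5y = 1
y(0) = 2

General solution: y = 1/5 + Ce^(-5x)
Applying y(0) = 2: C = 2 - 1/5 = 9/5
Particular solution: y = 1/5 + (9/5)e^(-5x)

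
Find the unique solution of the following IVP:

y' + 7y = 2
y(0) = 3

General solution: y = 2/7 + Ce^(-7x)
Applying y(0) = 3: C = 3 - 2/7 = 19/7
Particular solution: y = 2/7 + (19/7)e^(-7x)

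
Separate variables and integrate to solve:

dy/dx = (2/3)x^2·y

Separating variables and integrating:
ln|y| = 2x^3/9 + C

General solution: y = Ce^(2x^3/9)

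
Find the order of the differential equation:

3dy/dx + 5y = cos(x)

The order is 1 (highest derivative is of order 1).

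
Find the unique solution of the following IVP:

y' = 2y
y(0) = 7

General solution: y = Ce^(2x)
Applying IC y(0) = 7:
Particular solution: y = 7e^(2x)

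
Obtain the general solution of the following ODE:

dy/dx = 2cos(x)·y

Separating variables and integrating:
ln|y| = 2sin(x) + C

General solution: y = Ce^(2sin(x))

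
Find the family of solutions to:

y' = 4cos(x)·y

Separating variables and integrating:
ln|y| = 4sin(x) + C

General solution: y = Ce^(4sin(x))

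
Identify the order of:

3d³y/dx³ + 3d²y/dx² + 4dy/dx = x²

The order is 3 (highest derivative is of order 3).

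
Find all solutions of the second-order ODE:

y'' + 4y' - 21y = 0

Characteristic equation: r² + 4r - 21 = 0
Roots: r = 3, -7 (distinct real)
General solution: y = C₁e^(3x) + C₂e^(-7x)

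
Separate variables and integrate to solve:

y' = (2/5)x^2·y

Separating variables and integrating:
ln|y| = 2x^3/15 + C

General solution: y = Ce^(2x^3/15)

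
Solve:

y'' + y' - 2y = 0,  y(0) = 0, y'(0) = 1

General solution: y = C₁e^x + C₂e^(-2x)
Applying ICs: C₁ = 1/3, C₂ = -1/3
Particular solution: y = (1/3)e^x - (1/3)e^(-2x)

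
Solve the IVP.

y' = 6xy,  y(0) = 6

General solution: y = Ce^(3x²)
Applying IC y(0) = 6:
Particular solution: y = 6e^(3x²)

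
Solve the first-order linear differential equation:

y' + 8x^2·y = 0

Using integrating factor method:

General solution: y = Ce^(-8x^3/3)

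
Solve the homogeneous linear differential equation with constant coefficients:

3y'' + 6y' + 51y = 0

Characteristic equation: 3r² + 6r + 51 = 0
Divide by 3: r² + 2r + 17 = 0
Roots: r = -1 ± 4i (complex conjugates)
General solution: y = e^(-x)(C₁cos(4x) + C₂sin(4x))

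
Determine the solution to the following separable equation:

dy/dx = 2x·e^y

Separating variables and integrating:
-e^(-y) = x² + C

General solution: y = -ln(C - x²)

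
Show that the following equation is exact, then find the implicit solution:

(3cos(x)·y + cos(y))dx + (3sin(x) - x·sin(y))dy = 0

Verify exactness: ∂M/∂y = ∂N/∂x ✓
Find F(x,y) such that ∂F/∂x = M, ∂F/∂y = N
Solution: 3sin(x)·y + x·cos(y) = C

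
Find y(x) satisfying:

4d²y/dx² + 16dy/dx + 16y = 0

Characteristic equation: 4r² + 16r + 16 = 0
Divide by 4: r² + 4r + 4 = 0
Factored: (r + 2)² = 0
Repeated root: r = -2
General solution: y = (C₁ + C₂x)e^(-2x)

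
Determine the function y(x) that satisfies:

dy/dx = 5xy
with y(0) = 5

General solution: y = Ce^(5x²/2)
Applying IC y(0) = 5:
Particular solution: y = 5e^(5x²/2)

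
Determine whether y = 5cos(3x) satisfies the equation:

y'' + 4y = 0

Verification:
y'' = -45cos(3x)
y'' + 4y ≠ 0 (frequency mismatch: got 9 instead of 4)

No, it is not a solution.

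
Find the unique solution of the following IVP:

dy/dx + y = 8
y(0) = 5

General solution: y = 8 + Ce^(-x)
Applying y(0) = 5: C = 5 - 8 = -3
Particular solution: y = 8 - 3e^(-x)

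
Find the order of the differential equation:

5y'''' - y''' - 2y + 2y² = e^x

The order is 4 (highest derivative is of order 4).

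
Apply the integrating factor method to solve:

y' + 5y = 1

Using integrating factor method:

General solution: y = 1/5 + Ce^(-5x)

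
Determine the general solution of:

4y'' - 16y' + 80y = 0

Characteristic equation: 4r² - 16r + 80 = 0
Divide by 4: r² - 4r + 20 = 0
Roots: r = 2 ± 4i (complex conjugates)
General solution: y = e^(2x)(C₁cos(4x) + C₂sin(4x))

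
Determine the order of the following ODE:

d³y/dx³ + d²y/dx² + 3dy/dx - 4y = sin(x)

The order is 3 (highest derivative is of order 3).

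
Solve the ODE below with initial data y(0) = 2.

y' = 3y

General solution: y = Ce^(3x)
Applying IC y(0) = 2:
Particular solution: y = 2e^(3x)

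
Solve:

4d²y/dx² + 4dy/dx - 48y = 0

Characteristic equation: 4r² + 4r - 48 = 0
Divide by 4: r² + r - 12 = 0
Roots: r = 3, -4 (distinct real)
General solution: y = C₁e^(3x) + C₂e^(-4x)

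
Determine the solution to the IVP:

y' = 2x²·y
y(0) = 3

General solution: y = Ce^(2x³/3)
Applying IC y(0) = 3:
Particular solution: y = 3e^(2x³/3)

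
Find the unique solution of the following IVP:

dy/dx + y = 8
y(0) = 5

General solution: y = 8 + Ce^(-x)
Applying y(0) = 5: C = 5 - 8 = -3
Particular solution: y = 8 - 3e^(-x)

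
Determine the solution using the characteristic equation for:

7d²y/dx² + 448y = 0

Characteristic equation: 7r² + 448 = 0
Divide by 7: r² + 64 = 0
Roots: r = ±8i (complex conjugates)
General solution: y = C₁cos(8x) + C₂sin(8x)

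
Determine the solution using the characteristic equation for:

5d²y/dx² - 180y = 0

Characteristic equation: 5r² - 180 = 0
Divide by 5: r² - 36 = 0
Roots: r = 6, -6 (distinct real)
General solution: y = C₁e^(6x) + C₂e^(-6x)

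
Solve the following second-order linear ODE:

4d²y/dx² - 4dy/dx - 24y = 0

Characteristic equation: 4r² - 4r - 24 = 0
Divide by 4: r² - r - 6 = 0
Roots: r = 3, -2 (distinct real)
General solution: y = C₁e^(3x) + C₂e^(-2x)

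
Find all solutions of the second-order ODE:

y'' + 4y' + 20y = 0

Characteristic equation: r² + 4r + 20 = 0
Roots: r = -2 ± 4i (complex conjugates)
General solution: y = e^(-2x)(C₁cos(4x) + C₂sin(4x))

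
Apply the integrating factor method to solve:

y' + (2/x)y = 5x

Using integrating factor method:

General solution: y = (5/4)x^2 + Cx^(-2)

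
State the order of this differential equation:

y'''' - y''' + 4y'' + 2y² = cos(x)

The order is 4 (highest derivative is of order 4).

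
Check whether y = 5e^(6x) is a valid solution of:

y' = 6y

Verification:
y = 5e^(6x)
y' = 30e^(6x)
6y = 30e^(6x)
y' = 6y ✓

Yes, it is a solution.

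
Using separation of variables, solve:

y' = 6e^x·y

Separating variables and integrating:
ln|y| = 6e^x + C

General solution: y = Ce^(6e^x)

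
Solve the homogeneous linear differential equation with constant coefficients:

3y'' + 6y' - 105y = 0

Characteristic equation: 3r² + 6r - 105 = 0
Divide by 3: r² + 2r - 35 = 0
Roots: r = 5, -7 (distinct real)
General solution: y = C₁e^(5x) + C₂e^(-7x)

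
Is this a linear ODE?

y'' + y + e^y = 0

No. Nonlinear (e^y is nonlinear in y)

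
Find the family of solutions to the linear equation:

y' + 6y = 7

Using integrating factor method:

General solution: y = 7/6 + Ce^(-6x)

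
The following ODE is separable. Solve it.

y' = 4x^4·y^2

Separating variables and integrating:
-1/y = 4x^5/5 + C

General solution: y^-1 = (-4/5)x^5 + C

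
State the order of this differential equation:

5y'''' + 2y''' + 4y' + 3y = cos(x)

The order is 4 (highest derivative is of order 4).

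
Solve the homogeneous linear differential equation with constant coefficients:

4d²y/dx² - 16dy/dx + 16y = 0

Characteristic equation: 4r² - 16r + 16 = 0
Divide by 4: r² - 4r + 4 = 0
Factored: (r - 2)² = 0
Repeated root: r = 2
General solution: y = (C₁ + C₂x)e^(2x)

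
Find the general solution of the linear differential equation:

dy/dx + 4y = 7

Using integrating factor method:

General solution: y = 7/4 + Ce^(-4x)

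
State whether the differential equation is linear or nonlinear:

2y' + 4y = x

Linear (y and its derivatives appear to the first power only, no products of y terms)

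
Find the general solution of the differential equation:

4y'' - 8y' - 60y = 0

Characteristic equation: 4r² - 8r - 60 = 0
Divide by 4: r² - 2r - 15 = 0
Roots: r = 5, -3 (distinct real)
General solution: y = C₁e^(5x) + C₂e^(-3x)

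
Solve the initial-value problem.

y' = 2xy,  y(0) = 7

General solution: y = Ce^(x²)
Applying IC y(0) = 7:
Particular solution: y = 7e^(x²)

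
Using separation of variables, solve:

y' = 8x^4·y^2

Separating variables and integrating:
-1/y = 8x^5/5 + C

General solution: y^-1 = (-8/5)x^5 + C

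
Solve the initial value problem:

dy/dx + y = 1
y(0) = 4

General solution: y = 1 + Ce^(-x)
Applying y(0) = 4: C = 4 - 1 = 3
Particular solution: y = 1 + 3e^(-x)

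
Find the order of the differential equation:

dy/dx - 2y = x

The order is 1 (highest derivative is of order 1).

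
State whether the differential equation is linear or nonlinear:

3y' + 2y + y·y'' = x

Nonlinear (y·y'' term)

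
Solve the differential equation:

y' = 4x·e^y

Separating variables and integrating:
-e^(-y) = 2x² + C

General solution: y = -ln(C - 2x²)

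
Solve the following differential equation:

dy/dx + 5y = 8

Using integrating factor method:

General solution: y = 8/5 + Ce^(-5x)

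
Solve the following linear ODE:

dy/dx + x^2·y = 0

Using integrating factor method:

General solution: y = Ce^(-x^3/3)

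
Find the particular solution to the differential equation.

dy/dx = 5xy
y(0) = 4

General solution: y = Ce^(5x²/2)
Applying IC y(0) = 4:
Particular solution: y = 4e^(5x²/2)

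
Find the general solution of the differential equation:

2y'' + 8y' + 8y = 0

Characteristic equation: 2r² + 8r + 8 = 0
Divide by 2: r² + 4r + 4 = 0
Factored: (r + 2)² = 0
Repeated root: r = -2
General solution: y = (C₁ + C₂x)e^(-2x)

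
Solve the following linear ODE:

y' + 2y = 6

Using integrating factor method:

General solution: y = 3 + Ce^(-2x)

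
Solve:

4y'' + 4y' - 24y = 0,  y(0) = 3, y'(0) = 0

General solution: y = C₁e^(2x) + C₂e^(-3x)
Applying ICs: C₁ = 9/5, C₂ = 6/5
Particular solution: y = (9/5)e^(2x) + (6/5)e^(-3x)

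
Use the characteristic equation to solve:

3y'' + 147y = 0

Characteristic equation: 3r² + 147 = 0
Divide by 3: r² + 49 = 0
Roots: r = ±7i (complex conjugates)
General solution: y = C₁cos(7x) + C₂sin(7x)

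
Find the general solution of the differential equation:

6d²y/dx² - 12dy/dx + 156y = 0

Characteristic equation: 6r² - 12r + 156 = 0
Divide by 6: r² - 2r + 26 = 0
Roots: r = 1 ± 5i (complex conjugates)
General solution: y = e^x(C₁cos(5x) + C₂sin(5x))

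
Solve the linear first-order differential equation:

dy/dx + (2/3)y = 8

Using integrating factor method:

General solution: y = 12 + Ce^(-2x/3)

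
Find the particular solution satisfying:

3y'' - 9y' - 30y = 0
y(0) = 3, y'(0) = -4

General solution: y = C₁e^(5x) + C₂e^(-2x)
Applying ICs: C₁ = 2/7, C₂ = 19/7
Particular solution: y = (2/7)e^(5x) + (19/7)e^(-2x)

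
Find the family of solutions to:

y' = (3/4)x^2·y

Separating variables and integrating:
ln|y| = x^3/4 + C

General solution: y = Ce^(x^3/4)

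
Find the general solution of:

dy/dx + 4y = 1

Using integrating factor method:

General solution: y = 1/4 + Ce^(-4x)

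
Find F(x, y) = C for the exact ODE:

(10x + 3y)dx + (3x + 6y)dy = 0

Verify exactness: ∂M/∂y = ∂N/∂x ✓
Find F(x,y) such that ∂F/∂x = M, ∂F/∂y = N
Solution: 5x² + 3xy + 3y² = C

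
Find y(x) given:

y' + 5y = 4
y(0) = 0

General solution: y = 4/5 + Ce^(-5x)
Applying y(0) = 0: C = 0 - 4/5 = -4/5
Particular solution: y = 4/5 - (4/5)e^(-5x)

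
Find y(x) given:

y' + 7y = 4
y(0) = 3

General solution: y = 4/7 + Ce^(-7x)
Applying y(0) = 3: C = 3 - 4/7 = 17/7
Particular solution: y = 4/7 + (17/7)e^(-7x)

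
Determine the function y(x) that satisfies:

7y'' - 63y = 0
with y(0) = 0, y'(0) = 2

General solution: y = C₁e^(3x) + C₂e^(-3x)
Applying ICs: C₁ = 1/3, C₂ = -1/3
Particular solution: y = (1/3)e^(3x) - (1/3)e^(-3x)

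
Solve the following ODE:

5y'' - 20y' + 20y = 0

Characteristic equation: 5r² - 20r + 20 = 0
Divide by 5: r² - 4r + 4 = 0
Factored: (r - 2)² = 0
Repeated root: r = 2
General solution: y = (C₁ + C₂x)e^(2x)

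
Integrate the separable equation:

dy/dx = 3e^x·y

Separating variables and integrating:
ln|y| = 3e^x + C

General solution: y = Ce^(3e^x)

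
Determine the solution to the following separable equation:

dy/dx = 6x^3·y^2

Separating variables and integrating:
-1/y = 3x^4/2 + C

General solution: y^-1 = (-3/2)x^4 + C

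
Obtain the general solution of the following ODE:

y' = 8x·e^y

Separating variables and integrating:
-e^(-y) = 4x² + C

General solution: y = -ln(C - 4x²)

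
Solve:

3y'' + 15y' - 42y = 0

Characteristic equation: 3r² + 15r - 42 = 0
Divide by 3: r² + 5r - 14 = 0
Roots: r = 2, -7 (distinct real)
General solution: y = C₁e^(2x) + C₂e^(-7x)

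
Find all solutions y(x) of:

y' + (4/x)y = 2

Using integrating factor method:

General solution: y = (2/5)x + Cx^(-4)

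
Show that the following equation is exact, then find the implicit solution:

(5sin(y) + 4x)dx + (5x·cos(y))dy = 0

Verify exactness: ∂M/∂y = ∂N/∂x ✓
Find F(x,y) such that ∂F/∂x = M, ∂F/∂y = N
Solution: 5x·sin(y) + 2x² = C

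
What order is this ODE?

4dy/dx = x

The order is 1 (highest derivative is of order 1).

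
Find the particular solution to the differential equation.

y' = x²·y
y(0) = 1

General solution: y = Ce^(x³/3)
Applying IC y(0) = 1:
Particular solution: y = e^(x³/3)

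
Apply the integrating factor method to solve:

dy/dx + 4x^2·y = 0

Using integrating factor method:

General solution: y = Ce^(-4x^3/3)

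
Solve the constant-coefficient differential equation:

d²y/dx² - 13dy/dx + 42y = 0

Characteristic equation: r² - 13r + 42 = 0
Roots: r = 6, 7 (distinct real)
General solution: y = C₁e^(6x) + C₂e^(7x)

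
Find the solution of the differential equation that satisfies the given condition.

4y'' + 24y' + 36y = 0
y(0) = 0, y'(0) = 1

General solution: y = (C₁ + C₂x)e^(-3x)
Repeated root r = -3
Applying ICs: C₁ = 0, C₂ = 1
Particular solution: y = xe^(-3x)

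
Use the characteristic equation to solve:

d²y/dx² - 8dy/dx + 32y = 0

Characteristic equation: r² - 8r + 32 = 0
Roots: r = 4 ± 4i (complex conjugates)
General solution: y = e^(4x)(C₁cos(4x) + C₂sin(4x))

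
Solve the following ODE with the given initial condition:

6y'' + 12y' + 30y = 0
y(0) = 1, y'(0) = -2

General solution: y = e^(-x)(C₁cos(2x) + C₂sin(2x))
Complex roots r = -1 ± 2i
Applying ICs: C₁ = 1, C₂ = -1/2
Particular solution: y = e^(-x)(cos(2x) - (1/2)sin(2x))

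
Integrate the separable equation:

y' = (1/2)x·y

Separating variables and integrating:
ln|y| = x^2/4 + C

General solution: y = Ce^(x^2/4)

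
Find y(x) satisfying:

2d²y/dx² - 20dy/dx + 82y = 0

Characteristic equation: 2r² - 20r + 82 = 0
Divide by 2: r² - 10r + 41 = 0
Roots: r = 5 ± 4i (complex conjugates)
General solution: y = e^(5x)(C₁cos(4x) + C₂sin(4x))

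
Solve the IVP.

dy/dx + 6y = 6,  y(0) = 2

General solution: y = 1 + Ce^(-6x)
Applying y(0) = 2: C = 2 - 1 = 1
Particular solution: y = 1 + e^(-6x)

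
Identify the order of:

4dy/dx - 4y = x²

The order is 1 (highest derivative is of order 1).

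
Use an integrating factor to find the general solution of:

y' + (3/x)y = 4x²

Using integrating factor method:

General solution: y = (2/3)x^3 + Cx^(-3)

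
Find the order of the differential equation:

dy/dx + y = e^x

The order is 1 (highest derivative is of order 1).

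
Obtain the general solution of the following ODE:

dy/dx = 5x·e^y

Separating variables and integrating:
-e^(-y) = 5x²/2 + C

General solution: y = -ln(C - 5x²/2)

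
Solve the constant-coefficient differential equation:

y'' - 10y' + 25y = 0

Characteristic equation: r² - 10r + 25 = 0
Factored: (r - 5)² = 0
Repeated root: r = 5
General solution: y = (C₁ + C₂x)e^(5x)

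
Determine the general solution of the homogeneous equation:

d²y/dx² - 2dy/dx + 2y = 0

Characteristic equation: r² - 2r + 2 = 0
Roots: r = 1 ± i (complex conjugates)
General solution: y = e^x(C₁cos(x) + C₂sin(x))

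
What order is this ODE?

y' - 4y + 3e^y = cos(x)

The order is 1 (highest derivative is of order 1).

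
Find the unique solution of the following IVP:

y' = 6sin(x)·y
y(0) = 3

General solution: y = Ce^(-6cos(x))
Applying IC y(0) = 3:
Particular solution: y = 3e^(6(1-cos(x)))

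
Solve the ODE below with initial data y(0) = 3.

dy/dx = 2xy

General solution: y = Ce^(x²)
Applying IC y(0) = 3:
Particular solution: y = 3e^(x²)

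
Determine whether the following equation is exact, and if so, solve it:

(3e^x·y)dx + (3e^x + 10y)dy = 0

Verify exactness: ∂M/∂y = ∂N/∂x ✓
Find F(x,y) such that ∂F/∂x = M, ∂F/∂y = N
Solution: 3e^x·y + 5y² = C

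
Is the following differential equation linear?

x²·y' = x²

Yes. Linear (y and its derivatives appear to the first power only, no products of y terms)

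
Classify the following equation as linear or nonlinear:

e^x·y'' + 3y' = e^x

Linear (y and its derivatives appear to the first power only, no products of y terms)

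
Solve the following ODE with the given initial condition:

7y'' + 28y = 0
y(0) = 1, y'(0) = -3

General solution: y = C₁cos(2x) + C₂sin(2x)
Complex roots r = ±2i
Applying ICs: C₁ = 1, C₂ = -3/2
Particular solution: y = cos(2x) - (3/2)sin(2x)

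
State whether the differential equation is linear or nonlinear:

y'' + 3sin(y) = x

Nonlinear (sin(y) is nonlinear in y)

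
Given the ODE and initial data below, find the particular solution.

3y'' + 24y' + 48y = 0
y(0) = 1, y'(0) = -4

General solution: y = (C₁ + C₂x)e^(-4x)
Repeated root r = -4
Applying ICs: C₁ = 1, C₂ = 0
Particular solution: y = e^(-4x)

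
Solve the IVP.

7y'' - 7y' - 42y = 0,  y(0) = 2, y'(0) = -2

General solution: y = C₁e^(3x) + C₂e^(-2x)
Applying ICs: C₁ = 2/5, C₂ = 8/5
Particular solution: y = (2/5)e^(3x) + (8/5)e^(-2x)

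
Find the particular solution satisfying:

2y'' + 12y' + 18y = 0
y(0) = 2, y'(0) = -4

General solution: y = (C₁ + C₂x)e^(-3x)
Repeated root r = -3
Applying ICs: C₁ = 2, C₂ = 2
Particular solution: y = (2 + 2x)e^(-3x)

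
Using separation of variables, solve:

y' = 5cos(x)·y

Separating variables and integrating:
ln|y| = 5sin(x) + C

General solution: y = Ce^(5sin(x))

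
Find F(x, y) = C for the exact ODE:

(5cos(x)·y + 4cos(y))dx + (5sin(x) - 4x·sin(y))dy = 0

Verify exactness: ∂M/∂y = ∂N/∂x ✓
Find F(x,y) such that ∂F/∂x = M, ∂F/∂y = N
Solution: 5sin(x)·y + 4x·cos(y) = C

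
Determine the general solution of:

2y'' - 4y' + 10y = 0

Characteristic equation: 2r² - 4r + 10 = 0
Divide by 2: r² - 2r + 5 = 0
Roots: r = 1 ± 2i (complex conjugates)
General solution: y = e^x(C₁cos(2x) + C₂sin(2x))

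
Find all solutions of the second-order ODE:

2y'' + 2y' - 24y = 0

Characteristic equation: 2r² + 2r - 24 = 0
Divide by 2: r² + r - 12 = 0
Roots: r = 3, -4 (distinct real)
General solution: y = C₁e^(3x) + C₂e^(-4x)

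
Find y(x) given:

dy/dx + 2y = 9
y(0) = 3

General solution: y = 9/2 + Ce^(-2x)
Applying y(0) = 3: C = 3 - 9/2 = -3/2
Particular solution: y = 9/2 - (3/2)e^(-2x)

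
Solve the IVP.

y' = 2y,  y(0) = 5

General solution: y = Ce^(2x)
Applying IC y(0) = 5:
Particular solution: y = 5e^(2x)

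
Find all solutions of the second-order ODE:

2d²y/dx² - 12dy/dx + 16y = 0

Characteristic equation: 2r² - 12r + 16 = 0
Divide by 2: r² - 6r + 8 = 0
Roots: r = 2, 4 (distinct real)
General solution: y = C₁e^(2x) + C₂e^(4x)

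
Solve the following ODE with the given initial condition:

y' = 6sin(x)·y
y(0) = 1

General solution: y = Ce^(-6cos(x))
Applying IC y(0) = 1:
Particular solution: y = e^(6(1-cos(x)))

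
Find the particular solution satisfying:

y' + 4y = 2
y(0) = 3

General solution: y = 1/2 + Ce^(-4x)
Applying y(0) = 3: C = 3 - 1/2 = 5/2
Particular solution: y = 1/2 + (5/2)e^(-4x)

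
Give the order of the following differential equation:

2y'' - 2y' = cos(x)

The order is 2 (highest derivative is of order 2).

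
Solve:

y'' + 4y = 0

Characteristic equation: r² + 4 = 0
Roots: r = ±2i (complex conjugates)
General solution: y = C₁cos(2x) + C₂sin(2x)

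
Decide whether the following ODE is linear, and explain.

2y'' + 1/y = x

Nonlinear (1/y term)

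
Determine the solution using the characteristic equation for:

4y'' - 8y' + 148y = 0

Characteristic equation: 4r² - 8r + 148 = 0
Divide by 4: r² - 2r + 37 = 0
Roots: r = 1 ± 6i (complex conjugates)
General solution: y = e^x(C₁cos(6x) + C₂sin(6x))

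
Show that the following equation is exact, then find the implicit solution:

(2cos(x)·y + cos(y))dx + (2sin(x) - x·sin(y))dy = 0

Verify exactness: ∂M/∂y = ∂N/∂x ✓
Find F(x,y) such that ∂F/∂x = M, ∂F/∂y = N
Solution: 2sin(x)·y + x·cos(y) = C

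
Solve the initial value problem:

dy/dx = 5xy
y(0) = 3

General solution: y = Ce^(5x²/2)
Applying IC y(0) = 3:
Particular solution: y = 3e^(5x²/2)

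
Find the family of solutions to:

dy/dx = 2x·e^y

Separating variables and integrating:
-e^(-y) = x² + C

General solution: y = -ln(C - x²)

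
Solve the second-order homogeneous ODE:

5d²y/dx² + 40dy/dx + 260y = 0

Characteristic equation: 5r² + 40r + 260 = 0
Divide by 5: r² + 8r + 52 = 0
Roots: r = -4 ± 6i (complex conjugates)
General solution: y = e^(-4x)(C₁cos(6x) + C₂sin(6x))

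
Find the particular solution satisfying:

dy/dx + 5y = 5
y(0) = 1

General solution: y = 1 + Ce^(-5x)
Applying y(0) = 1: C = 1 - 1 = 0
Particular solution: y = 1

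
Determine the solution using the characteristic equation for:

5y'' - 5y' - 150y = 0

Characteristic equation: 5r² - 5r - 150 = 0
Divide by 5: r² - r - 30 = 0
Roots: r = 6, -5 (distinct real)
General solution: y = C₁e^(6x) + C₂e^(-5x)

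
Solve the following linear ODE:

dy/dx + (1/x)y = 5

Using integrating factor method:

General solution: y = (5/2)x + C/x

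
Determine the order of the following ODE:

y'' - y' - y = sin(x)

The order is 2 (highest derivative is of order 2).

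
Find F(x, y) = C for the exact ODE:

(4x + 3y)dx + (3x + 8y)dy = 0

Verify exactness: ∂M/∂y = ∂N/∂x ✓
Find F(x,y) such that ∂F/∂x = M, ∂F/∂y = N
Solution: 2x² + 3xy + 4y² = C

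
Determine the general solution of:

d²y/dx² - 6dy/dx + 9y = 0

Characteristic equation: r² - 6r + 9 = 0
Factored: (r - 3)² = 0
Repeated root: r = 3
General solution: y = (C₁ + C₂x)e^(3x)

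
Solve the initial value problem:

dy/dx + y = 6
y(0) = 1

General solution: y = 6 + Ce^(-x)
Applying y(0) = 1: C = 1 - 6 = -5
Particular solution: y = 6 - 5e^(-x)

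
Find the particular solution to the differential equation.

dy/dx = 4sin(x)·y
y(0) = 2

General solution: y = Ce^(-4cos(x))
Applying IC y(0) = 2:
Particular solution: y = 2e^(4(1-cos(x)))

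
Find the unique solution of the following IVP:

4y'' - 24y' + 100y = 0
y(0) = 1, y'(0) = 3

General solution: y = e^(3x)(C₁cos(4x) + C₂sin(4x))
Complex roots r = 3 ± 4i
Applying ICs: C₁ = 1, C₂ = 0
Particular solution: y = e^(3x)(cos(4x))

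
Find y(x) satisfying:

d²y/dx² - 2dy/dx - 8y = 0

Characteristic equation: r² - 2r - 8 = 0
Roots: r = 4, -2 (distinct real)
General solution: y = C₁e^(4x) + C₂e^(-2x)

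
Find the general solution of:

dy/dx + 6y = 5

Using integrating factor method:

General solution: y = 5/6 + Ce^(-6x)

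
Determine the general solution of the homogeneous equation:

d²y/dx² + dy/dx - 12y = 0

Characteristic equation: r² + r - 12 = 0
Roots: r = 3, -4 (distinct real)
General solution: y = C₁e^(3x) + C₂e^(-4x)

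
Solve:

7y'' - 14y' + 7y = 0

Characteristic equation: 7r² - 14r + 7 = 0
Divide by 7: r² - 2r + 1 = 0
Factored: (r - 1)² = 0
Repeated root: r = 1
General solution: y = (C₁ + C₂x)e^x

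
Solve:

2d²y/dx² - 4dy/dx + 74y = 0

Characteristic equation: 2r² - 4r + 74 = 0
Divide by 2: r² - 2r + 37 = 0
Roots: r = 1 ± 6i (complex conjugates)
General solution: y = e^x(C₁cos(6x) + C₂sin(6x))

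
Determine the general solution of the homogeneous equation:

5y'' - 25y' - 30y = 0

Characteristic equation: 5r² - 25r - 30 = 0
Divide by 5: r² - 5r - 6 = 0
Roots: r = 6, -1 (distinct real)
General solution: y = C₁e^(6x) + C₂e^(-x)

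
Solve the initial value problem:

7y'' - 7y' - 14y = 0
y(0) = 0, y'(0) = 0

General solution: y = C₁e^(2x) + C₂e^(-x)
Applying ICs: C₁ = 0, C₂ = 0
Particular solution: y = 0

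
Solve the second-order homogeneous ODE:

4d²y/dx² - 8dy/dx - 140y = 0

Characteristic equation: 4r² - 8r - 140 = 0
Divide by 4: r² - 2r - 35 = 0
Roots: r = 7, -5 (distinct real)
General solution: y = C₁e^(7x) + C₂e^(-5x)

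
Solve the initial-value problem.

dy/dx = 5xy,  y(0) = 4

General solution: y = Ce^(5x²/2)
Applying IC y(0) = 4:
Particular solution: y = 4e^(5x²/2)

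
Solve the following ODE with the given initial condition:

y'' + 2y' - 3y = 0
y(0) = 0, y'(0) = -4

General solution: y = C₁e^x + C₂e^(-3x)
Applying ICs: C₁ = -1, C₂ = 1
Particular solution: y = -e^x + e^(-3x)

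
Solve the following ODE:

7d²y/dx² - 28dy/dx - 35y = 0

Characteristic equation: 7r² - 28r - 35 = 0
Divide by 7: r² - 4r - 5 = 0
Roots: r = 5, -1 (distinct real)
General solution: y = C₁e^(5x) + C₂e^(-x)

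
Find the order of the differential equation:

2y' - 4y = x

The order is 1 (highest derivative is of order 1).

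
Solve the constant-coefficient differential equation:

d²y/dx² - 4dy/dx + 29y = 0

Characteristic equation: r² - 4r + 29 = 0
Roots: r = 2 ± 5i (complex conjugates)
General solution: y = e^(2x)(C₁cos(5x) + C₂sin(5x))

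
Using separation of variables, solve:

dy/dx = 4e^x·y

Separating variables and integrating:
ln|y| = 4e^x + C

General solution: y = Ce^(4e^x)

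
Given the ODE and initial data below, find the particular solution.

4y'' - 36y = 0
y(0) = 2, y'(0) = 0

General solution: y = C₁e^(3x) + C₂e^(-3x)
Applying ICs: C₁ = 1, C₂ = 1
Particular solution: y = e^(3x) + e^(-3x)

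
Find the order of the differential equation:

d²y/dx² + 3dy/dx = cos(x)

The order is 2 (highest derivative is of order 2).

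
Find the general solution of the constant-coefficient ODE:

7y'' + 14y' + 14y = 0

Characteristic equation: 7r² + 14r + 14 = 0
Divide by 7: r² + 2r + 2 = 0
Roots: r = -1 ± i (complex conjugates)
General solution: y = e^(-x)(C₁cos(x) + C₂sin(x))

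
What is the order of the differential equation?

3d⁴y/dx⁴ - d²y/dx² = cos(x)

The order is 4 (highest derivative is of order 4).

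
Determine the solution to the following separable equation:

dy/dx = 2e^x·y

Separating variables and integrating:
ln|y| = 2e^x + C

General solution: y = Ce^(2e^x)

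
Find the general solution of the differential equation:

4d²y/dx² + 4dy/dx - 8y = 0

Characteristic equation: 4r² + 4r - 8 = 0
Divide by 4: r² + r - 2 = 0
Roots: r = 1, -2 (distinct real)
General solution: y = C₁e^x + C₂e^(-2x)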